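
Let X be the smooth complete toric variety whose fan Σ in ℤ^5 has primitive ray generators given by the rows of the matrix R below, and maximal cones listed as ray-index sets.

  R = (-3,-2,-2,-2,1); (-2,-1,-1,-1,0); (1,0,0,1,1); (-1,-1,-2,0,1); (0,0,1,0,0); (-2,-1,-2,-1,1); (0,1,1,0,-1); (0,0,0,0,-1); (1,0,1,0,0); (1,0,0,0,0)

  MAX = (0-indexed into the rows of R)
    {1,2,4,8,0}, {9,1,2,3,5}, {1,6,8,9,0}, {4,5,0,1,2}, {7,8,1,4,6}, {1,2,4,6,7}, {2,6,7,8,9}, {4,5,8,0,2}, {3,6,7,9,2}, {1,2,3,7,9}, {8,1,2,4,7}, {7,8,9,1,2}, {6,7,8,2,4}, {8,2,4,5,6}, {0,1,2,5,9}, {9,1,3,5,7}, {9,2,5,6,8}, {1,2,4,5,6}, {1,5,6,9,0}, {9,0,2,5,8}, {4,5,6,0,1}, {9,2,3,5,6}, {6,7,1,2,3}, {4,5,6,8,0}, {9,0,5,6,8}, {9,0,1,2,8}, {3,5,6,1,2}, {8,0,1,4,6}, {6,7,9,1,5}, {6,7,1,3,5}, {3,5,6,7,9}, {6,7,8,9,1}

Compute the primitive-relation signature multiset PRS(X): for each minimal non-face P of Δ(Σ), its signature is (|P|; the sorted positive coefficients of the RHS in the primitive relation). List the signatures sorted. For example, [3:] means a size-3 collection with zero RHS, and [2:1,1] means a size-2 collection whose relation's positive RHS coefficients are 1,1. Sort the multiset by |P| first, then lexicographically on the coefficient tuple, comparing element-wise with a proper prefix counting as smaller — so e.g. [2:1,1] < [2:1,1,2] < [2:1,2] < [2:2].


Δ(Σ) — 10 vertices, 13 min non-faces:

  • {4,9}:  v_{4} + v_{9} = v_{8}  ⇒ sig = [2:1]
  • {3,4}:  v_{3} + v_{4} = v_{1} + v_{2}  ⇒ sig = [2:1,1]
  • {3,8}:  v_{3} + v_{8} = v_{1} + v_{2} + v_{9}  ⇒ sig = [2:1,1,1]
  • {0,3}:  v_{0} + v_{3} = 2·v_{1} + v_{2} + v_{5} + v_{9}  ⇒ sig = [2:1,1,1,2]
  • {0,7}:  v_{0} + v_{7} = 2·v_{1} + v_{9}  ⇒ sig = [2:1,2]
  • {1,5,8}:  v_{1} + v_{5} + v_{8} = v_{0}  ⇒ sig = [3:1]
  • {2,5,7}:  v_{2} + v_{5} + v_{7} = v_{3}  ⇒ sig = [3:1]
  • {4,5,7}:  v_{4} + v_{5} + v_{7} = v_{1}  ⇒ sig = [3:1]
  • {0,2,6}:  v_{0} + v_{2} + v_{6} = v_{4} + v_{5}  ⇒ sig = [3:1,1]
  • {5,7,8}:  v_{5} + v_{7} + v_{8} = v_{1} + v_{9}  ⇒ sig = [3:1,1]
  • {1,2,6,9}:  v_{1} + v_{2} + v_{6} + v_{9} = 0  ⇒ sig = [4:]
  • {1,2,6,8}:  v_{1} + v_{2} + v_{6} + v_{8} = v_{4}  ⇒ sig = [4:1]
  • {1,3,6,9}:  v_{1} + v_{3} + v_{6} + v_{9} = v_{5} + v_{7}  ⇒ sig = [4:1,1]

so the primitive-relation signature multiset is
{ [2:1],  [2:1,1],  [2:1,1,1],  [2:1,1,1,2],  [2:1,2],  [3:1] ×3,  [3:1,1] ×2,  [4:],  [4:1],  [4:1,1] }


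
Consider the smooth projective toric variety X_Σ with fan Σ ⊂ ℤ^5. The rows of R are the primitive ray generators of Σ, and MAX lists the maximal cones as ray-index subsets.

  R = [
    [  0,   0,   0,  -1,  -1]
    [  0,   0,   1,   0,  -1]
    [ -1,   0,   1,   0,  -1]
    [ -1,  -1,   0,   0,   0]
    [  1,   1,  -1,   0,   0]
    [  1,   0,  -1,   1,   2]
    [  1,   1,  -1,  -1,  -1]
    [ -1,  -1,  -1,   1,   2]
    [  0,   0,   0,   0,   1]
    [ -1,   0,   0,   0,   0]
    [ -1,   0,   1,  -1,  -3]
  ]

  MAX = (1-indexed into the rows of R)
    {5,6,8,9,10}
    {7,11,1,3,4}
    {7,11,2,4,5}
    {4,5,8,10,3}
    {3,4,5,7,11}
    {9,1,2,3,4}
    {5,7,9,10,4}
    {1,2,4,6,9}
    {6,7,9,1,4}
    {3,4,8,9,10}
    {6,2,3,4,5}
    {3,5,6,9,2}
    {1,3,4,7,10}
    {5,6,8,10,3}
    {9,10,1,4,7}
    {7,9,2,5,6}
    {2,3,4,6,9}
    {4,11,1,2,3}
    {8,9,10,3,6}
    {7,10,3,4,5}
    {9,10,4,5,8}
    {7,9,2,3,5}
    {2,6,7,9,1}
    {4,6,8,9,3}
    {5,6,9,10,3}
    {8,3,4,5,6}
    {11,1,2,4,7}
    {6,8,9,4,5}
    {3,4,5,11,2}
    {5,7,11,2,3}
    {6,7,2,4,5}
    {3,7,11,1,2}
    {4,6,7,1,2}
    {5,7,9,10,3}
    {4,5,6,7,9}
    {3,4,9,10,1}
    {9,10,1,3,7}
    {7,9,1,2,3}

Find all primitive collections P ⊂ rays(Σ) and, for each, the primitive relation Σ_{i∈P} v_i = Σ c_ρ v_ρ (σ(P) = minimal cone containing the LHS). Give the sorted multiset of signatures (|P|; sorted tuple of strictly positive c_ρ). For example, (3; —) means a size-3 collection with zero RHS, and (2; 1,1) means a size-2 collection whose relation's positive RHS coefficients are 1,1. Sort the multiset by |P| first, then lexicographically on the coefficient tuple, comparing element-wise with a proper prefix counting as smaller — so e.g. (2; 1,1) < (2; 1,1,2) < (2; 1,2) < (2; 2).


|primitive collections| = 20. Relations:

  • {1,5}:  v_{1} + v_{5} = v_{7}  so sig = (2; 1)
  • {2,10}:  v_{2} + v_{10} = v_{3}  so sig = (2; 1)
  • {9,11}:  v_{9} + v_{11} = v_{1} + v_{3}  so sig = (2; 1,1)
  • {2,8}:  v_{2} + v_{8} = v_{3} + v_{4} + v_{6}  so sig = (2; 1,1,1)
  • {6,11}:  v_{6} + v_{11} = v_{2} + v_{4} + v_{5}  so sig = (2; 1,1,1)
  • {1,8}:  v_{1} + v_{8} = 2·v_{4} + v_{5} + v_{9}  so sig = (2; 1,1,2)
  • {8,11}:  v_{8} + v_{11} = v_{3} + 2·v_{4} + v_{5}  so sig = (2; 1,1,2)
  • {10,11}:  v_{10} + v_{11} = 2·v_{3} + v_{4} + v_{7}  so sig = (2; 1,1,2)
  • {7,8}:  v_{7} + v_{8} = 2·v_{4} + 2·v_{5} + v_{9}  so sig = (2; 1,2,2)
  • {1,3,6}:  v_{1} + v_{3} + v_{6} = 0  so sig = (3; —)
  • {3,6,7}:  v_{3} + v_{6} + v_{7} = v_{5}  so sig = (3; 1)
  • {4,6,10}:  v_{4} + v_{6} + v_{10} = v_{8}  so sig = (3; 1)
  • {1,6,10}:  v_{1} + v_{6} + v_{10} = v_{4} + v_{5} + v_{9}  so sig = (3; 1,1,1)
  • {6,7,10}:  v_{6} + v_{7} + v_{10} = v_{4} + 2·v_{5} + v_{9}  so sig = (3; 1,1,2)
  • {2,4,5,9}:  v_{2} + v_{4} + v_{5} + v_{9} = 0  so sig = (4; —)
  • {2,3,4,7}:  v_{2} + v_{3} + v_{4} + v_{7} = v_{11}  so sig = (4; 1)
  • {2,4,7,9}:  v_{2} + v_{4} + v_{7} + v_{9} = v_{1}  so sig = (4; 1)
  • {3,4,5,9}:  v_{3} + v_{4} + v_{5} + v_{9} = v_{10}  so sig = (4; 1)
  • {3,4,7,9}:  v_{3} + v_{4} + v_{7} + v_{9} = v_{1} + v_{10}  so sig = (4; 1,1)
  • {3,5,8,9}:  v_{3} + v_{5} + v_{8} + v_{9} = v_{6} + 2·v_{10}  so sig = (4; 1,2)

so the primitive-relation signature multiset is
{ (2; 1) ×2,  (2; 1,1),  (2; 1,1,1) ×2,  (2; 1,1,2) ×3,  (2; 1,2,2),  (3; —),  (3; 1) ×2,  (3; 1,1,1),  (3; 1,1,2),  (4; —),  (4; 1) ×3,  (4; 1,1),  (4; 1,2) }


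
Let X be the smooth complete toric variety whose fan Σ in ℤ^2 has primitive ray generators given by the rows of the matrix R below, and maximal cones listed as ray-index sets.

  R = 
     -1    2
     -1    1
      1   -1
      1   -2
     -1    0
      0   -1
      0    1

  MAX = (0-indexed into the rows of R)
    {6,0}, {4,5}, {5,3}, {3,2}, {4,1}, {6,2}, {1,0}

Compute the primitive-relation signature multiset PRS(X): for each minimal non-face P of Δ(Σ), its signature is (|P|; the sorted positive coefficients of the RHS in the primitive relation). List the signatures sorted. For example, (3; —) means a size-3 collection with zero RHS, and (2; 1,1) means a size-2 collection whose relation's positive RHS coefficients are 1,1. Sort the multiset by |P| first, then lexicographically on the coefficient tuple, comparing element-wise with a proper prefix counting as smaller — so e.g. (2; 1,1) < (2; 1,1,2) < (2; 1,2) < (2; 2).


|primitive collections| = 14. Relations:

  P={0,3}:  v_{0} + v_{3} = 0 ; sig = (2; —)
  P={1,2}:  v_{1} + v_{2} = 0 ; sig = (2; —)
  P={5,6}:  v_{5} + v_{6} = 0 ; sig = (2; —)
  P={0,2}:  v_{0} + v_{2} = v_{6} ; sig = (2; 1)
  P={0,5}:  v_{0} + v_{5} = v_{1} ; sig = (2; 1)
  P={1,3}:  v_{1} + v_{3} = v_{5} ; sig = (2; 1)
  P={1,5}:  v_{1} + v_{5} = v_{4} ; sig = (2; 1)
  P={1,6}:  v_{1} + v_{6} = v_{0} ; sig = (2; 1)
  P={2,4}:  v_{2} + v_{4} = v_{5} ; sig = (2; 1)
  P={2,5}:  v_{2} + v_{5} = v_{3} ; sig = (2; 1)
  P={3,6}:  v_{3} + v_{6} = v_{2} ; sig = (2; 1)
  P={4,6}:  v_{4} + v_{6} = v_{1} ; sig = (2; 1)
  P={0,4}:  v_{0} + v_{4} = 2·v_{1} ; sig = (2; 2)
  P={3,4}:  v_{3} + v_{4} = 2·v_{5} ; sig = (2; 2)

Signatures (|P|; sorted positive RHS coefficients), sorted:
    (2; —)
    (2; —)
    (2; —)
    (2; 1)
    (2; 1)
    (2; 1)
    (2; 1)
    (2; 1)
    (2; 1)
    (2; 1)
    (2; 1)
    (2; 1)
    (2; 2)
    (2; 2)


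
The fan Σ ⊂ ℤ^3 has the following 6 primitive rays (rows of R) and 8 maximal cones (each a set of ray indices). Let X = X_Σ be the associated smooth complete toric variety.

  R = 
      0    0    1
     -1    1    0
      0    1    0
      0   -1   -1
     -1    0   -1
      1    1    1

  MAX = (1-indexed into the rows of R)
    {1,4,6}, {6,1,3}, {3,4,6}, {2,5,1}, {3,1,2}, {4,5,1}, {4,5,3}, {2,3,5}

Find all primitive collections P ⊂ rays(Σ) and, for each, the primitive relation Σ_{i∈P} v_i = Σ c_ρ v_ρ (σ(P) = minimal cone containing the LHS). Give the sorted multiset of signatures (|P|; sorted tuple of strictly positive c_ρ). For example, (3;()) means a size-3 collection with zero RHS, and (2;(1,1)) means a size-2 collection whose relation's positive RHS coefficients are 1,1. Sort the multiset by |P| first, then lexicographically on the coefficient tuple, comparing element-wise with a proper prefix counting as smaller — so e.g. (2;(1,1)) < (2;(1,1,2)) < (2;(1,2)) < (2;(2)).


Primitive collections (5):

  {2,4}:  v_{2} + v_{4} = v_{5}  ⟹  sig = (2;(1))
  {5,6}:  v_{5} + v_{6} = v_{3}  ⟹  sig = (2;(1))
  {2,6}:  v_{2} + v_{6} = v_{1} + 2·v_{3}  ⟹  sig = (2;(1,2))
  {1,3,4}:  v_{1} + v_{3} + v_{4} = 0  ⟹  sig = (3;())
  {1,3,5}:  v_{1} + v_{3} + v_{5} = v_{2}  ⟹  sig = (3;(1))

so the primitive-relation signature multiset is
{ (2;(1)) ×2,  (2;(1,2)),  (3;()),  (3;(1)) }


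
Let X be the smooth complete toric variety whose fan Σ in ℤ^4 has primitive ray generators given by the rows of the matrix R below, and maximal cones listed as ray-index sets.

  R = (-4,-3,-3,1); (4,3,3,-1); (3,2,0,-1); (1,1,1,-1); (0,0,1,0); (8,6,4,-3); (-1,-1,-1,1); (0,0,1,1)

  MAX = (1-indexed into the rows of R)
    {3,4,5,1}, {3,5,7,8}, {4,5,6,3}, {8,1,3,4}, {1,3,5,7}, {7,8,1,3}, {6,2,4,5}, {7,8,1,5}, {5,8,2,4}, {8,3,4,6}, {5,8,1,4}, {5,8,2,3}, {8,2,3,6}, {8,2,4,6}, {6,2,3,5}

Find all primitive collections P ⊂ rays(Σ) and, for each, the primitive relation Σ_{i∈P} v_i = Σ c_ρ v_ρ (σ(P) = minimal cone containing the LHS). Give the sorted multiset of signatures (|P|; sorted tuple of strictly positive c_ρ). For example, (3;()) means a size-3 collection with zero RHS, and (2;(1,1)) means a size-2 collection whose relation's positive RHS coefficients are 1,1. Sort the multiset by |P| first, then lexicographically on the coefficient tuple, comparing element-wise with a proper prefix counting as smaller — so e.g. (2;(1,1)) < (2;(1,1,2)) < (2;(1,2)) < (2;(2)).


9 minimal non-faces of Δ(Σ) (on 8 rays):

  • {1,2}:  v_{1} + v_{2} = 0  →  sig = (2;())
  • {4,7}:  v_{4} + v_{7} = 0  →  sig = (2;())
  • {1,6}:  v_{1} + v_{6} = v_{3} + v_{4}  →  sig = (2;(1,1))
  • {6,7}:  v_{6} + v_{7} = v_{2} + v_{3}  →  sig = (2;(1,1))
  • {2,7}:  v_{2} + v_{7} = v_{3} + v_{5} + v_{8}  →  sig = (2;(1,1,1))
  • {2,3,4}:  v_{2} + v_{3} + v_{4} = v_{6}  →  sig = (3;(1))
  • {5,6,8}:  v_{5} + v_{6} + v_{8} = 2·v_{2}  →  sig = (3;(2))
  • {1,3,5,8}:  v_{1} + v_{3} + v_{5} + v_{8} = v_{7}  →  sig = (4;(1))
  • {3,4,5,8}:  v_{3} + v_{4} + v_{5} + v_{8} = v_{2}  →  sig = (4;(1))

Hence PRS(X_Σ) =
    (2;())
    (2;())
    (2;(1,1))
    (2;(1,1))
    (2;(1,1,1))
    (3;(1))
    (3;(2))
    (4;(1))
    (4;(1))


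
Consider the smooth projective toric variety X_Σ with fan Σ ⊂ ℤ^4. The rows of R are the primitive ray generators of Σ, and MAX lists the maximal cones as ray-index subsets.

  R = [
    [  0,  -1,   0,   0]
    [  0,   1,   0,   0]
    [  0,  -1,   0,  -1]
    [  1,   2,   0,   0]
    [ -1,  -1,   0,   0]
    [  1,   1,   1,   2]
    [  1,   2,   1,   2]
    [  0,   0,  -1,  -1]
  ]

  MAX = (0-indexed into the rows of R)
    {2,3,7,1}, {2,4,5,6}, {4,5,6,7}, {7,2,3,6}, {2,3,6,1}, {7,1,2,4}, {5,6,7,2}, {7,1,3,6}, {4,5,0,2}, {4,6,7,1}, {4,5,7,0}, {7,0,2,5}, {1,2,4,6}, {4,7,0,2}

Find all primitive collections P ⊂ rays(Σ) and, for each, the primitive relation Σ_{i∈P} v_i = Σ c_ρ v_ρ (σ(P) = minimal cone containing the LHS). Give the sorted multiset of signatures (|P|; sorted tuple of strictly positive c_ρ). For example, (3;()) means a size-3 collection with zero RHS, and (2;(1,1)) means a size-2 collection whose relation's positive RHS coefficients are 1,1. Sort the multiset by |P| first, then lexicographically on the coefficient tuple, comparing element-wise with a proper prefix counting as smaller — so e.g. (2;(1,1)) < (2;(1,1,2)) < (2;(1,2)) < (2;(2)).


Δ(Σ) — 8 vertices, 9 min non-faces:

  {0,1}:  v_{0} + v_{1} = 0 — sig = (2;())
  {0,6}:  v_{0} + v_{6} = v_{5} — sig = (2;(1))
  {1,5}:  v_{1} + v_{5} = v_{6} — sig = (2;(1))
  {3,4}:  v_{3} + v_{4} = v_{1} — sig = (2;(1))
  {0,3}:  v_{0} + v_{3} = v_{2} + v_{6} + v_{7} — sig = (2;(1,1,1))
  {3,5}:  v_{3} + v_{5} = v_{2} + 2·v_{6} + v_{7} — sig = (2;(1,1,2))
  {2,4,6,7}:  v_{2} + v_{4} + v_{6} + v_{7} = 0 — sig = (4;())
  {1,2,6,7}:  v_{1} + v_{2} + v_{6} + v_{7} = v_{3} — sig = (4;(1))
  {2,4,5,7}:  v_{2} + v_{4} + v_{5} + v_{7} = v_{0} — sig = (4;(1))

Hence PRS(X_Σ) =
    (2;())
    (2;(1))
    (2;(1))
    (2;(1))
    (2;(1,1,1))
    (2;(1,1,2))
    (4;())
    (4;(1))
    (4;(1))


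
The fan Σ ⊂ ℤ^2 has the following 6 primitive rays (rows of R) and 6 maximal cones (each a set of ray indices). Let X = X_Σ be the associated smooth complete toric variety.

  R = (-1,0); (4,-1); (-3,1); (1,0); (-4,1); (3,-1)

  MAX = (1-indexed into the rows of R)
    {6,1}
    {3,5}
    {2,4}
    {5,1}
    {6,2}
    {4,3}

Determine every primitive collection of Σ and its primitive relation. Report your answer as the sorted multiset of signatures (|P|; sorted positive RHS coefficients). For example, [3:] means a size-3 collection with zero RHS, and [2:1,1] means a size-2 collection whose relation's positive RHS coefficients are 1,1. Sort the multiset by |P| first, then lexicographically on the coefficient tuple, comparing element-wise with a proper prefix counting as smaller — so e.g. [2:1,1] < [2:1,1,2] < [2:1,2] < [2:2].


9 collections generate NE(X_Σ); each relation:

  {1,4}:  v_{1} + v_{4} = 0 ; sig = [2:]
  {2,5}:  v_{2} + v_{5} = 0 ; sig = [2:]
  {3,6}:  v_{3} + v_{6} = 0 ; sig = [2:]
  {1,2}:  v_{1} + v_{2} = v_{6} ; sig = [2:1]
  {1,3}:  v_{1} + v_{3} = v_{5} ; sig = [2:1]
  {2,3}:  v_{2} + v_{3} = v_{4} ; sig = [2:1]
  {4,5}:  v_{4} + v_{5} = v_{3} ; sig = [2:1]
  {4,6}:  v_{4} + v_{6} = v_{2} ; sig = [2:1]
  {5,6}:  v_{5} + v_{6} = v_{1} ; sig = [2:1]

Hence PRS(X_Σ) =
{ [2:] ×3,  [2:1] ×6 }


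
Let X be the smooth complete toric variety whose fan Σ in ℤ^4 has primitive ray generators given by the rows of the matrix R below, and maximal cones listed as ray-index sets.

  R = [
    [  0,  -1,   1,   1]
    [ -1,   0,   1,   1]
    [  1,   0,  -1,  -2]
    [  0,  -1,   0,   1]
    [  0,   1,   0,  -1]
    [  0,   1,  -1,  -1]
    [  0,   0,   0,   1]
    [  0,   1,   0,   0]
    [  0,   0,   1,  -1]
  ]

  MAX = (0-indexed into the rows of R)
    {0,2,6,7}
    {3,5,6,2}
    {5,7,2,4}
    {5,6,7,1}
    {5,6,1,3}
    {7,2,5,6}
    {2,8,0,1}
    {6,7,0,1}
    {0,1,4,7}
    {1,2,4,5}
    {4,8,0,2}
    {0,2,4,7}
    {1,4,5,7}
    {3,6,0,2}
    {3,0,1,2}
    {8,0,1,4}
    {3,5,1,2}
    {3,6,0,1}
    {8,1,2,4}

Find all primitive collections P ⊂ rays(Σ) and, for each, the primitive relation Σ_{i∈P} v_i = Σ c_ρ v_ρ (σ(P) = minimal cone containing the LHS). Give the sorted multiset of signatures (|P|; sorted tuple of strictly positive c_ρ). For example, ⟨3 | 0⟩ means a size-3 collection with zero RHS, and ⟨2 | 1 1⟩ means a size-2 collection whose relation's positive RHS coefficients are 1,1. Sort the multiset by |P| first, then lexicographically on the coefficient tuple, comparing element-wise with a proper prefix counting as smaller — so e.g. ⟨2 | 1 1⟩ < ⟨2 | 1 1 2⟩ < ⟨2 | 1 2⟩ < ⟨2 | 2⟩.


Primitive collections (11):

  P={0,5}:  v_{0} + v_{5} = 0  ⟹  sig = ⟨2 | 0⟩
  P={3,4}:  v_{3} + v_{4} = 0  ⟹  sig = ⟨2 | 0⟩
  P={3,7}:  v_{3} + v_{7} = v_{6}  ⟹  sig = ⟨2 | 1⟩
  P={4,6}:  v_{4} + v_{6} = v_{7}  ⟹  sig = ⟨2 | 1⟩
  P={6,8}:  v_{6} + v_{8} = v_{0} + v_{4}  ⟹  sig = ⟨2 | 1 1⟩
  P={3,8}:  v_{3} + v_{8} = v_{0} + v_{1} + v_{2}  ⟹  sig = ⟨2 | 1 1 1⟩
  P={5,8}:  v_{5} + v_{8} = v_{1} + v_{2} + v_{4}  ⟹  sig = ⟨2 | 1 1 1⟩
  P={7,8}:  v_{7} + v_{8} = v_{0} + 2·v_{4}  ⟹  sig = ⟨2 | 1 2⟩
  P={1,2,6}:  v_{1} + v_{2} + v_{6} = 0  ⟹  sig = ⟨3 | 0⟩
  P={1,2,7}:  v_{1} + v_{2} + v_{7} = v_{4}  ⟹  sig = ⟨3 | 1⟩
  P={0,1,2,4}:  v_{0} + v_{1} + v_{2} + v_{4} = v_{8}  ⟹  sig = ⟨4 | 1⟩

so the primitive-relation signature multiset is
[⟨2 | 0⟩, ⟨2 | 0⟩, ⟨2 | 1⟩, ⟨2 | 1⟩, ⟨2 | 1 1⟩, ⟨2 | 1 1 1⟩, ⟨2 | 1 1 1⟩, ⟨2 | 1 2⟩, ⟨3 | 0⟩, ⟨3 | 1⟩, ⟨4 | 1⟩]


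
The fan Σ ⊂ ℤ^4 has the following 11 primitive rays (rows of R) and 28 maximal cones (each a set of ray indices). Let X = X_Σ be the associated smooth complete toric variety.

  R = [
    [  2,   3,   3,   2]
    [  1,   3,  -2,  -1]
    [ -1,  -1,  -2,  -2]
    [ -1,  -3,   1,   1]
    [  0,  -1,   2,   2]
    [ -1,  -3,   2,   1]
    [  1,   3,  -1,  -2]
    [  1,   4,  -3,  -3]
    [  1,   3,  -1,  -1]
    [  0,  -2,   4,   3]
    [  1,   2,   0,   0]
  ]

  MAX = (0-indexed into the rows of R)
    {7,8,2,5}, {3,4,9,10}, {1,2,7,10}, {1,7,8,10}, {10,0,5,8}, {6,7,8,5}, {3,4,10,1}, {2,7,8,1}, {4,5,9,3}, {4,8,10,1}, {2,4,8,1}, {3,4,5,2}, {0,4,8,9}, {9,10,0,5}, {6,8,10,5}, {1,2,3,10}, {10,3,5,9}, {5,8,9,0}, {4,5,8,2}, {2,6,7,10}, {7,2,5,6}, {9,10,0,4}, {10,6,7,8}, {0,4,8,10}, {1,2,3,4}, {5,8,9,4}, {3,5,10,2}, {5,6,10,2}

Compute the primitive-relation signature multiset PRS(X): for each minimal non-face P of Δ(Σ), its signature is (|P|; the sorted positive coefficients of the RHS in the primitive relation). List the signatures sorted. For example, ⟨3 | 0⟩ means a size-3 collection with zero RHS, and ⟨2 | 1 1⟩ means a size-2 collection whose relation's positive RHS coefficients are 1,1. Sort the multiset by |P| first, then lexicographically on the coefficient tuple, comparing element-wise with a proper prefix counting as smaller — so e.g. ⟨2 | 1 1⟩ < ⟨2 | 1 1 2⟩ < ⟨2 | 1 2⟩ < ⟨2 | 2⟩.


|primitive collections| = 23. Relations:

  P = {1,5}:  v_{1} + v_{5} = 0 ; sig = ⟨2 | 0⟩
  P = {3,8}:  v_{3} + v_{8} = 0 ; sig = ⟨2 | 0⟩
  P = {2,9}:  v_{2} + v_{9} = v_{5} ; sig = ⟨2 | 1⟩
  P = {4,7}:  v_{4} + v_{7} = v_{8} ; sig = ⟨2 | 1⟩
  P = {0,3}:  v_{0} + v_{3} = v_{9} + v_{10} ; sig = ⟨2 | 1 1⟩
  P = {1,6}:  v_{1} + v_{6} = v_{7} + v_{10} ; sig = ⟨2 | 1 1⟩
  P = {1,9}:  v_{1} + v_{9} = v_{4} + v_{10} ; sig = ⟨2 | 1 1⟩
  P = {3,7}:  v_{3} + v_{7} = v_{2} + v_{10} ; sig = ⟨2 | 1 1⟩
  P = {0,2}:  v_{0} + v_{2} = v_{5} + v_{8} + v_{10} ; sig = ⟨2 | 1 1 1⟩
  P = {4,6}:  v_{4} + v_{6} = v_{5} + v_{8} + v_{10} ; sig = ⟨2 | 1 1 1⟩
  P = {7,9}:  v_{7} + v_{9} = v_{5} + v_{8} + v_{10} ; sig = ⟨2 | 1 1 1⟩
  P = {0,1}:  v_{0} + v_{1} = v_{4} + v_{8} + 2·v_{10} ; sig = ⟨2 | 1 1 2⟩
  P = {3,6}:  v_{3} + v_{6} = v_{2} + v_{5} + 2·v_{10} ; sig = ⟨2 | 1 1 2⟩
  P = {0,7}:  v_{0} + v_{7} = v_{5} + 2·v_{8} + 2·v_{10} ; sig = ⟨2 | 1 2 2⟩
  P = {6,9}:  v_{6} + v_{9} = 2·v_{5} + v_{8} + 2·v_{10} ; sig = ⟨2 | 1 2 2⟩
  P = {0,6}:  v_{0} + v_{6} = 2·v_{5} + 2·v_{8} + 3·v_{10} ; sig = ⟨2 | 2 2 3⟩
  P = {2,4,10}:  v_{2} + v_{4} + v_{10} = 0 ; sig = ⟨3 | 0⟩
  P = {2,8,10}:  v_{2} + v_{8} + v_{10} = v_{7} ; sig = ⟨3 | 1⟩
  P = {4,5,10}:  v_{4} + v_{5} + v_{10} = v_{9} ; sig = ⟨3 | 1⟩
  P = {5,7,10}:  v_{5} + v_{7} + v_{10} = v_{6} ; sig = ⟨3 | 1⟩
  P = {8,9,10}:  v_{8} + v_{9} + v_{10} = v_{0} ; sig = ⟨3 | 1⟩
  P = {0,4,5}:  v_{0} + v_{4} + v_{5} = v_{8} + 2·v_{9} ; sig = ⟨3 | 1 2⟩
  P = {2,6,8}:  v_{2} + v_{6} + v_{8} = v_{5} + 2·v_{7} ; sig = ⟨3 | 1 2⟩

Signatures (|P|; sorted positive RHS coefficients), sorted:
    ⟨2 | 0⟩
    ⟨2 | 0⟩
    ⟨2 | 1⟩
    ⟨2 | 1⟩
    ⟨2 | 1 1⟩
    ⟨2 | 1 1⟩
    ⟨2 | 1 1⟩
    ⟨2 | 1 1⟩
    ⟨2 | 1 1 1⟩
    ⟨2 | 1 1 1⟩
    ⟨2 | 1 1 1⟩
    ⟨2 | 1 1 2⟩
    ⟨2 | 1 1 2⟩
    ⟨2 | 1 2 2⟩
    ⟨2 | 1 2 2⟩
    ⟨2 | 2 2 3⟩
    ⟨3 | 0⟩
    ⟨3 | 1⟩
    ⟨3 | 1⟩
    ⟨3 | 1⟩
    ⟨3 | 1⟩
    ⟨3 | 1 2⟩
    ⟨3 | 1 2⟩


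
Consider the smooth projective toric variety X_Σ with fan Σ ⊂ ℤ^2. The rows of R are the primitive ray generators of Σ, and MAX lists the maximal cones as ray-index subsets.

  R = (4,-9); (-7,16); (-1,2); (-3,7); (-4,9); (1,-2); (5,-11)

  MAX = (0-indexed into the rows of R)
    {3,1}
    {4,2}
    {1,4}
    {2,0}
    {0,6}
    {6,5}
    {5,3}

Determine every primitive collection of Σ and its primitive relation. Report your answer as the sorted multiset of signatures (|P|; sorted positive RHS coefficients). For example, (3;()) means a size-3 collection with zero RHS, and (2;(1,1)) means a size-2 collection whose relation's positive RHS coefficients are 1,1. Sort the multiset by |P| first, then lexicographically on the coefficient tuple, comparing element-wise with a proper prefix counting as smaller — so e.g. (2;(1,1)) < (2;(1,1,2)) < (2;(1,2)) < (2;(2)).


|primitive collections| = 14. Relations:

  P={0,4}:  v_{0} + v_{4} = 0  ⟹  sig = (2;())
  P={2,5}:  v_{2} + v_{5} = 0  ⟹  sig = (2;())
  P={0,1}:  v_{0} + v_{1} = v_{3}  ⟹  sig = (2;(1))
  P={0,3}:  v_{0} + v_{3} = v_{5}  ⟹  sig = (2;(1))
  P={0,5}:  v_{0} + v_{5} = v_{6}  ⟹  sig = (2;(1))
  P={2,3}:  v_{2} + v_{3} = v_{4}  ⟹  sig = (2;(1))
  P={2,6}:  v_{2} + v_{6} = v_{0}  ⟹  sig = (2;(1))
  P={3,4}:  v_{3} + v_{4} = v_{1}  ⟹  sig = (2;(1))
  P={4,5}:  v_{4} + v_{5} = v_{3}  ⟹  sig = (2;(1))
  P={4,6}:  v_{4} + v_{6} = v_{5}  ⟹  sig = (2;(1))
  P={1,6}:  v_{1} + v_{6} = v_{3} + v_{5}  ⟹  sig = (2;(1,1))
  P={1,2}:  v_{1} + v_{2} = 2·v_{4}  ⟹  sig = (2;(2))
  P={1,5}:  v_{1} + v_{5} = 2·v_{3}  ⟹  sig = (2;(2))
  P={3,6}:  v_{3} + v_{6} = 2·v_{5}  ⟹  sig = (2;(2))

so the primitive-relation signature multiset is
    (2;())
    (2;())
    (2;(1))
    (2;(1))
    (2;(1))
    (2;(1))
    (2;(1))
    (2;(1))
    (2;(1))
    (2;(1))
    (2;(1,1))
    (2;(2))
    (2;(2))
    (2;(2))


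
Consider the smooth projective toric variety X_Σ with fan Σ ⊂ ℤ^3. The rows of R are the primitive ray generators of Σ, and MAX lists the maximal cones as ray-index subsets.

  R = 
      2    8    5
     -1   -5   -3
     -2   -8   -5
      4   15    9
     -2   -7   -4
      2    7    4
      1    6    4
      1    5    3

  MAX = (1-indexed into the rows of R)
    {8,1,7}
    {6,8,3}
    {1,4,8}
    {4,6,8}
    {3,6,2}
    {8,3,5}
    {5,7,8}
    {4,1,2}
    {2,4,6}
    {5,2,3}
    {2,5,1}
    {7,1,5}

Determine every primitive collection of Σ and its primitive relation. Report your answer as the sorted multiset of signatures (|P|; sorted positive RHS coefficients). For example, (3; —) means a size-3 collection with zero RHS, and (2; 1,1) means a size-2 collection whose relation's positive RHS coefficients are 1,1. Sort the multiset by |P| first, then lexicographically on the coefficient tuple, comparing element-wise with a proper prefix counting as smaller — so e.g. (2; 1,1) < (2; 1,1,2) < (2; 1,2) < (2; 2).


Primitive collections (11):

  • {1,3}:  v_{1} + v_{3} = 0 — sig = (2; —)
  • {2,8}:  v_{2} + v_{8} = 0 — sig = (2; —)
  • {5,6}:  v_{5} + v_{6} = 0 — sig = (2; —)
  • {1,6}:  v_{1} + v_{6} = v_{4} — sig = (2; 1)
  • {3,4}:  v_{3} + v_{4} = v_{6} — sig = (2; 1)
  • {4,5}:  v_{4} + v_{5} = v_{1} — sig = (2; 1)
  • {2,7}:  v_{2} + v_{7} = v_{1} + v_{5} — sig = (2; 1,1)
  • {3,7}:  v_{3} + v_{7} = v_{5} + v_{8} — sig = (2; 1,1)
  • {6,7}:  v_{6} + v_{7} = v_{1} + v_{8} — sig = (2; 1,1)
  • {4,7}:  v_{4} + v_{7} = 2·v_{1} + v_{8} — sig = (2; 1,2)
  • {1,5,8}:  v_{1} + v_{5} + v_{8} = v_{7} — sig = (3; 1)

so the primitive-relation signature multiset is
{ (2; —) ×3,  (2; 1) ×3,  (2; 1,1) ×3,  (2; 1,2),  (3; 1) }


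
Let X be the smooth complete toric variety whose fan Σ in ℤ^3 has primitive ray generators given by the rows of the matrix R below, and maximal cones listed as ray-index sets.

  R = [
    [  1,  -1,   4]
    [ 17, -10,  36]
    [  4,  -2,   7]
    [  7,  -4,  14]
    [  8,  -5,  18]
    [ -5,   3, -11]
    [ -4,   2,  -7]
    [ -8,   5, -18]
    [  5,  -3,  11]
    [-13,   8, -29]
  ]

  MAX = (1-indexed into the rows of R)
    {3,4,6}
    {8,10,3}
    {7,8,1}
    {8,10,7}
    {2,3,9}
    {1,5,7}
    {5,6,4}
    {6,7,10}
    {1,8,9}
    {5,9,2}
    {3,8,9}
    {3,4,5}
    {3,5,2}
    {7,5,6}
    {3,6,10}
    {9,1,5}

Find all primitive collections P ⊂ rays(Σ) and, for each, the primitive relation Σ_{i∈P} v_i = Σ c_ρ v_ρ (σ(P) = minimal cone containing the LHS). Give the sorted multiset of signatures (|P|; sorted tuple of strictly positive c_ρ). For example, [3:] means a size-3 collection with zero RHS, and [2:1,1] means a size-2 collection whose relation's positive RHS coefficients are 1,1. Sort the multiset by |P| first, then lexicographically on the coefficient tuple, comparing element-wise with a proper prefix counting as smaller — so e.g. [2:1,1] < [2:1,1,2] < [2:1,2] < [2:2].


Primitive collections (23):

  P={3,7}:  v_{3} + v_{7} = 0 ; sig = [2:]
  P={5,8}:  v_{5} + v_{8} = 0 ; sig = [2:]
  P={6,9}:  v_{6} + v_{9} = 0 ; sig = [2:]
  P={1,3}:  v_{1} + v_{3} = v_{9} ; sig = [2:1]
  P={1,4}:  v_{1} + v_{4} = v_{5} ; sig = [2:1]
  P={1,6}:  v_{1} + v_{6} = v_{7} ; sig = [2:1]
  P={2,10}:  v_{2} + v_{10} = v_{3} ; sig = [2:1]
  P={5,10}:  v_{5} + v_{10} = v_{6} ; sig = [2:1]
  P={6,8}:  v_{6} + v_{8} = v_{10} ; sig = [2:1]
  P={7,9}:  v_{7} + v_{9} = v_{1} ; sig = [2:1]
  P={9,10}:  v_{9} + v_{10} = v_{8} ; sig = [2:1]
  P={1,10}:  v_{1} + v_{10} = v_{7} + v_{8} ; sig = [2:1,1]
  P={2,6}:  v_{2} + v_{6} = v_{3} + v_{5} ; sig = [2:1,1]
  P={2,7}:  v_{2} + v_{7} = v_{5} + v_{9} ; sig = [2:1,1]
  P={2,8}:  v_{2} + v_{8} = v_{3} + v_{9} ; sig = [2:1,1]
  P={4,7}:  v_{4} + v_{7} = v_{5} + v_{6} ; sig = [2:1,1]
  P={4,8}:  v_{4} + v_{8} = v_{3} + v_{6} ; sig = [2:1,1]
  P={4,9}:  v_{4} + v_{9} = v_{3} + v_{5} ; sig = [2:1,1]
  P={1,2}:  v_{1} + v_{2} = v_{5} + 2·v_{9} ; sig = [2:1,2]
  P={4,10}:  v_{4} + v_{10} = v_{3} + 2·v_{6} ; sig = [2:1,2]
  P={2,4}:  v_{2} + v_{4} = 2·v_{3} + 2·v_{5} ; sig = [2:2,2]
  P={3,5,6}:  v_{3} + v_{5} + v_{6} = v_{4} ; sig = [3:1]
  P={3,5,9}:  v_{3} + v_{5} + v_{9} = v_{2} ; sig = [3:1]

so the primitive-relation signature multiset is
[[2:], [2:], [2:], [2:1], [2:1], [2:1], [2:1], [2:1], [2:1], [2:1], [2:1], [2:1,1], [2:1,1], [2:1,1], [2:1,1], [2:1,1], [2:1,1], [2:1,1], [2:1,2], [2:1,2], [2:2,2], [3:1], [3:1]]


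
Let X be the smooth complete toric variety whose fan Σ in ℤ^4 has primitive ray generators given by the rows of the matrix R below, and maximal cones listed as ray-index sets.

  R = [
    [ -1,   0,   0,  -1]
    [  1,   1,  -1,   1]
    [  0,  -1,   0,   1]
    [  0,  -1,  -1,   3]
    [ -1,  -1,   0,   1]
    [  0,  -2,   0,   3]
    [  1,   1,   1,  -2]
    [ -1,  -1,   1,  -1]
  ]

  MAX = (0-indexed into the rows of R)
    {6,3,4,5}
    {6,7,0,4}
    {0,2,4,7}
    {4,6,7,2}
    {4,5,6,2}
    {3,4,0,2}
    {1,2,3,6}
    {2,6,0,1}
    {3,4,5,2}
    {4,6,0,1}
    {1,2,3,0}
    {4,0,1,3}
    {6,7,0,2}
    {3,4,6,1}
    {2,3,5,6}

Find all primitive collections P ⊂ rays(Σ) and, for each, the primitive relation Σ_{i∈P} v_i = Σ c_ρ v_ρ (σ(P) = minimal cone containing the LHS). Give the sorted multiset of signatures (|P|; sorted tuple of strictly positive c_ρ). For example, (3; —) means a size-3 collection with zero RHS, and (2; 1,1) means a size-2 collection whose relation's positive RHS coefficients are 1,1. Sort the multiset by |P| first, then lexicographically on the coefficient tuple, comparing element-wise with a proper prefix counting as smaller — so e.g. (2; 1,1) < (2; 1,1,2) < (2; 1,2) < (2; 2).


Σ has 9 primitive collections:

  • {1,7}:  v_{1} + v_{7} = 0 ; sig = (2; —)
  • {0,5}:  v_{0} + v_{5} = v_{2} + v_{4} ; sig = (2; 1,1)
  • {3,7}:  v_{3} + v_{7} = v_{2} + v_{4} ; sig = (2; 1,1)
  • {1,5}:  v_{1} + v_{5} = 2·v_{3} + v_{6} ; sig = (2; 1,2)
  • {5,7}:  v_{5} + v_{7} = 2·v_{2} + 2·v_{4} + v_{6} ; sig = (2; 1,2,2)
  • {0,3,6}:  v_{0} + v_{3} + v_{6} = 0 ; sig = (3; —)
  • {1,2,4}:  v_{1} + v_{2} + v_{4} = v_{3} ; sig = (3; 1)
  • {0,2,4,6}:  v_{0} + v_{2} + v_{4} + v_{6} = v_{7} ; sig = (4; 1)
  • {2,3,4,6}:  v_{2} + v_{3} + v_{4} + v_{6} = v_{5} ; sig = (4; 1)

so the primitive-relation signature multiset is
[(2; —), (2; 1,1), (2; 1,1), (2; 1,2), (2; 1,2,2), (3; —), (3; 1), (4; 1), (4; 1)]


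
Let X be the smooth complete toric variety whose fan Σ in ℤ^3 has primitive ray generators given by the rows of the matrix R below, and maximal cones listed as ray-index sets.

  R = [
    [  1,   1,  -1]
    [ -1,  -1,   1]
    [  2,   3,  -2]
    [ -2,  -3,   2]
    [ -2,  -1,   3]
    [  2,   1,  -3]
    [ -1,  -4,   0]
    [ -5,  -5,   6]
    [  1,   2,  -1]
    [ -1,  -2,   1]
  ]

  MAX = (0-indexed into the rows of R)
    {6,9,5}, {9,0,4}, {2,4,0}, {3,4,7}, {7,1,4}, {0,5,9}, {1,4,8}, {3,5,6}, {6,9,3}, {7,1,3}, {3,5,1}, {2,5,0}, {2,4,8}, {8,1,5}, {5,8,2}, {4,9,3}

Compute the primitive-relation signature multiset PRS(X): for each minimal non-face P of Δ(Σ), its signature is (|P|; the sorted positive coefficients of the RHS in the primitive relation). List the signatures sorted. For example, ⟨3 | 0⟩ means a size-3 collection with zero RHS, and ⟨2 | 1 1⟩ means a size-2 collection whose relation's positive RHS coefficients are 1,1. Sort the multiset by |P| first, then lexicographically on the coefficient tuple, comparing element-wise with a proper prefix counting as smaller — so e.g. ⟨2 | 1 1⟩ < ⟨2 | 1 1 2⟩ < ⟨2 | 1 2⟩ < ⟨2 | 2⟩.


Primitive collections (23):

  • {0,1}:  v_{0} + v_{1} = 0  so sig = ⟨2 | 0⟩
  • {2,3}:  v_{2} + v_{3} = 0  so sig = ⟨2 | 0⟩
  • {4,5}:  v_{4} + v_{5} = 0  so sig = ⟨2 | 0⟩
  • {8,9}:  v_{8} + v_{9} = 0  so sig = ⟨2 | 0⟩
  • {0,3}:  v_{0} + v_{3} = v_{9}  so sig = ⟨2 | 1⟩
  • {0,8}:  v_{0} + v_{8} = v_{2}  so sig = ⟨2 | 1⟩
  • {1,2}:  v_{1} + v_{2} = v_{8}  so sig = ⟨2 | 1⟩
  • {1,9}:  v_{1} + v_{9} = v_{3}  so sig = ⟨2 | 1⟩
  • {2,9}:  v_{2} + v_{9} = v_{0}  so sig = ⟨2 | 1⟩
  • {3,8}:  v_{3} + v_{8} = v_{1}  so sig = ⟨2 | 1⟩
  • {0,7}:  v_{0} + v_{7} = v_{3} + v_{4}  so sig = ⟨2 | 1 1⟩
  • {2,6}:  v_{2} + v_{6} = v_{5} + v_{9}  so sig = ⟨2 | 1 1⟩
  • {2,7}:  v_{2} + v_{7} = v_{1} + v_{4}  so sig = ⟨2 | 1 1⟩
  • {4,6}:  v_{4} + v_{6} = v_{3} + v_{9}  so sig = ⟨2 | 1 1⟩
  • {5,7}:  v_{5} + v_{7} = v_{1} + v_{3}  so sig = ⟨2 | 1 1⟩
  • {6,8}:  v_{6} + v_{8} = v_{3} + v_{5}  so sig = ⟨2 | 1 1⟩
  • {0,6}:  v_{0} + v_{6} = v_{5} + 2·v_{9}  so sig = ⟨2 | 1 2⟩
  • {1,6}:  v_{1} + v_{6} = 2·v_{3} + v_{5}  so sig = ⟨2 | 1 2⟩
  • {7,8}:  v_{7} + v_{8} = 2·v_{1} + v_{4}  so sig = ⟨2 | 1 2⟩
  • {7,9}:  v_{7} + v_{9} = 2·v_{3} + v_{4}  so sig = ⟨2 | 1 2⟩
  • {6,7}:  v_{6} + v_{7} = 3·v_{3}  so sig = ⟨2 | 3⟩
  • {1,3,4}:  v_{1} + v_{3} + v_{4} = v_{7}  so sig = ⟨3 | 1⟩
  • {3,5,9}:  v_{3} + v_{5} + v_{9} = v_{6}  so sig = ⟨3 | 1⟩

so the primitive-relation signature multiset is
[⟨2 | 0⟩, ⟨2 | 0⟩, ⟨2 | 0⟩, ⟨2 | 0⟩, ⟨2 | 1⟩, ⟨2 | 1⟩, ⟨2 | 1⟩, ⟨2 | 1⟩, ⟨2 | 1⟩, ⟨2 | 1⟩, ⟨2 | 1 1⟩, ⟨2 | 1 1⟩, ⟨2 | 1 1⟩, ⟨2 | 1 1⟩, ⟨2 | 1 1⟩, ⟨2 | 1 1⟩, ⟨2 | 1 2⟩, ⟨2 | 1 2⟩, ⟨2 | 1 2⟩, ⟨2 | 1 2⟩, ⟨2 | 3⟩, ⟨3 | 1⟩, ⟨3 | 1⟩]


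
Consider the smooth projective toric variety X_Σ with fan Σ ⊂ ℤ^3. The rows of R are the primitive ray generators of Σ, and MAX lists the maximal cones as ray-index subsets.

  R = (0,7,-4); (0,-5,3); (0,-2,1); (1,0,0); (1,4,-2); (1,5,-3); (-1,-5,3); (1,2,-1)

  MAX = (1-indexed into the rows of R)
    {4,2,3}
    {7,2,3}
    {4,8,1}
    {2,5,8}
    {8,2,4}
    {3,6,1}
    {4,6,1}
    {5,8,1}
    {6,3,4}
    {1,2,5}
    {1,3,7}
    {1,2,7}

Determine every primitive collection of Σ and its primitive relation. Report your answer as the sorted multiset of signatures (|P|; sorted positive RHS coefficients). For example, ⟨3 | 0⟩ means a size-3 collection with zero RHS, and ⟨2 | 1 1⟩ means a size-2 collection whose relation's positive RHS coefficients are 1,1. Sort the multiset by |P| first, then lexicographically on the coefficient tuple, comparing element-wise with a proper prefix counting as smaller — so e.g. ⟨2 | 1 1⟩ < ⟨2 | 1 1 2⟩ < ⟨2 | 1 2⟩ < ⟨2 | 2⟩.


14 minimal non-faces of Δ(Σ) (on 8 rays):

  • {6,7}:  v_{6} + v_{7} = 0 — sig = ⟨2 | 0⟩
  • {2,6}:  v_{2} + v_{6} = v_{4} — sig = ⟨2 | 1⟩
  • {3,5}:  v_{3} + v_{5} = v_{8} — sig = ⟨2 | 1⟩
  • {3,8}:  v_{3} + v_{8} = v_{4} — sig = ⟨2 | 1⟩
  • {4,7}:  v_{4} + v_{7} = v_{2} — sig = ⟨2 | 1⟩
  • {5,6}:  v_{5} + v_{6} = v_{1} + v_{4} + v_{8} — sig = ⟨2 | 1 1 1⟩
  • {6,8}:  v_{6} + v_{8} = v_{1} + 2·v_{4} — sig = ⟨2 | 1 2⟩
  • {7,8}:  v_{7} + v_{8} = v_{1} + 2·v_{2} — sig = ⟨2 | 1 2⟩
  • {4,5}:  v_{4} + v_{5} = 2·v_{8} — sig = ⟨2 | 2⟩
  • {5,7}:  v_{5} + v_{7} = 2·v_{1} + 3·v_{2} — sig = ⟨2 | 2 3⟩
  • {1,2,3}:  v_{1} + v_{2} + v_{3} = 0 — sig = ⟨3 | 0⟩
  • {1,2,4}:  v_{1} + v_{2} + v_{4} = v_{8} — sig = ⟨3 | 1⟩
  • {1,2,8}:  v_{1} + v_{2} + v_{8} = v_{5} — sig = ⟨3 | 1⟩
  • {1,3,4}:  v_{1} + v_{3} + v_{4} = v_{6} — sig = ⟨3 | 1⟩

Hence PRS(X_Σ) =
    ⟨2 | 0⟩
    ⟨2 | 1⟩
    ⟨2 | 1⟩
    ⟨2 | 1⟩
    ⟨2 | 1⟩
    ⟨2 | 1 1 1⟩
    ⟨2 | 1 2⟩
    ⟨2 | 1 2⟩
    ⟨2 | 2⟩
    ⟨2 | 2 3⟩
    ⟨3 | 0⟩
    ⟨3 | 1⟩
    ⟨3 | 1⟩
    ⟨3 | 1⟩


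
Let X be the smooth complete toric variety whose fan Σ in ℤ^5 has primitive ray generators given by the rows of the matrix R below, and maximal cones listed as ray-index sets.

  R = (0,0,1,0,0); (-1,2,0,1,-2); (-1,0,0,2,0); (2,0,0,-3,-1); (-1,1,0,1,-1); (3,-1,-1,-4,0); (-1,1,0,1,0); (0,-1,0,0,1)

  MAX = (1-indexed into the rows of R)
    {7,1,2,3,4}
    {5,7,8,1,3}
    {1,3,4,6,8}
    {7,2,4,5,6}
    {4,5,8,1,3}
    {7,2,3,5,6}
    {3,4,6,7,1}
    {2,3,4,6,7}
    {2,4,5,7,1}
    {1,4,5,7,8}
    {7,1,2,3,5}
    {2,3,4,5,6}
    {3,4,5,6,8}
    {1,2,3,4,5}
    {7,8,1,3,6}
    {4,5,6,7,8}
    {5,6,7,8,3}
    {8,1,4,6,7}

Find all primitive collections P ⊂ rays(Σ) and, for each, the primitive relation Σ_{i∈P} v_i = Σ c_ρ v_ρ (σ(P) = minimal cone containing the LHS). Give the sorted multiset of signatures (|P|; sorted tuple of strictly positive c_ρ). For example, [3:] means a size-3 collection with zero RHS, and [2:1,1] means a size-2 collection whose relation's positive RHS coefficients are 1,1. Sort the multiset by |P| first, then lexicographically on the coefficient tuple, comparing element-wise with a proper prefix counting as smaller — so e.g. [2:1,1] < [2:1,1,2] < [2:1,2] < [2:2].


Σ has 5 primitive collections:

  {2,8}:  v_{2} + v_{8} = v_{5} — sig = [2:1]
  {1,5,6}:  v_{1} + v_{5} + v_{6} = v_{4} — sig = [3:1]
  {1,2,6}:  v_{1} + v_{2} + v_{6} = v_{3} + 2·v_{4} + v_{7} — sig = [3:1,1,2]
  {3,4,7,8}:  v_{3} + v_{4} + v_{7} + v_{8} = 0 — sig = [4:]
  {3,4,5,7}:  v_{3} + v_{4} + v_{5} + v_{7} = v_{2} — sig = [4:1]

Signatures (|P|; sorted positive RHS coefficients), sorted:
[[2:1], [3:1], [3:1,1,2], [4:], [4:1]]


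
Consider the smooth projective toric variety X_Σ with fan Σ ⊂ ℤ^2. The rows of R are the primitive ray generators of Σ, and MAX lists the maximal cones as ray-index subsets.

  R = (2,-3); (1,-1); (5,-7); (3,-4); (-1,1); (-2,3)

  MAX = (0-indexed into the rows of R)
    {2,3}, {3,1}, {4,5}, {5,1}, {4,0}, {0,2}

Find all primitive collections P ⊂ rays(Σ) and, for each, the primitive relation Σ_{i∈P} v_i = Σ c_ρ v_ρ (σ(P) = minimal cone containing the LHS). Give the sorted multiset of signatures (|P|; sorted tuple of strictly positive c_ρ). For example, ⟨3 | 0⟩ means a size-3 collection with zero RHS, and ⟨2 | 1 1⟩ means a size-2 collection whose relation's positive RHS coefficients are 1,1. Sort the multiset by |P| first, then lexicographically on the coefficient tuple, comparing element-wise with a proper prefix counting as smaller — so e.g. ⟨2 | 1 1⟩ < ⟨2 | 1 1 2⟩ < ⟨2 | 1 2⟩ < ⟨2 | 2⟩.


Δ(Σ) — 6 vertices, 9 min non-faces:

  {0,5}:  v_{0} + v_{5} = 0 — sig = ⟨2 | 0⟩
  {1,4}:  v_{1} + v_{4} = 0 — sig = ⟨2 | 0⟩
  {0,1}:  v_{0} + v_{1} = v_{3} — sig = ⟨2 | 1⟩
  {0,3}:  v_{0} + v_{3} = v_{2} — sig = ⟨2 | 1⟩
  {2,5}:  v_{2} + v_{5} = v_{3} — sig = ⟨2 | 1⟩
  {3,4}:  v_{3} + v_{4} = v_{0} — sig = ⟨2 | 1⟩
  {3,5}:  v_{3} + v_{5} = v_{1} — sig = ⟨2 | 1⟩
  {1,2}:  v_{1} + v_{2} = 2·v_{3} — sig = ⟨2 | 2⟩
  {2,4}:  v_{2} + v_{4} = 2·v_{0} — sig = ⟨2 | 2⟩

Signatures (|P|; sorted positive RHS coefficients), sorted:
{ ⟨2 | 0⟩ ×2,  ⟨2 | 1⟩ ×5,  ⟨2 | 2⟩ ×2 }


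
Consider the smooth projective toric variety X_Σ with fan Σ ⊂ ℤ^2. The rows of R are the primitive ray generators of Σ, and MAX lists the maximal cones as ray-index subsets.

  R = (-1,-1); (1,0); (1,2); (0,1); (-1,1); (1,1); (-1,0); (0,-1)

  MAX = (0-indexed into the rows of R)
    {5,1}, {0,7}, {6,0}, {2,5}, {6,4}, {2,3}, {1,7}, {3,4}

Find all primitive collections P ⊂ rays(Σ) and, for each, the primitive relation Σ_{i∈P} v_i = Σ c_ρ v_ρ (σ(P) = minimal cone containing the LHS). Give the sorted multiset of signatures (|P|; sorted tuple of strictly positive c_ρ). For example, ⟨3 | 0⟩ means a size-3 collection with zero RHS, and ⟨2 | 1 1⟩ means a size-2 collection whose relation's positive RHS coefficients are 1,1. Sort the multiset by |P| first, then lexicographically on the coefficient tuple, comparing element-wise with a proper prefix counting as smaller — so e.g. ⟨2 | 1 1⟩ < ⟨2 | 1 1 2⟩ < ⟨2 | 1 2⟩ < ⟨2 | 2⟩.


|primitive collections| = 20. Relations:

  {0,5}:  v_{0} + v_{5} = 0 — sig = ⟨2 | 0⟩
  {1,6}:  v_{1} + v_{6} = 0 — sig = ⟨2 | 0⟩
  {3,7}:  v_{3} + v_{7} = 0 — sig = ⟨2 | 0⟩
  {0,1}:  v_{0} + v_{1} = v_{7} — sig = ⟨2 | 1⟩
  {0,2}:  v_{0} + v_{2} = v_{3} — sig = ⟨2 | 1⟩
  {0,3}:  v_{0} + v_{3} = v_{6} — sig = ⟨2 | 1⟩
  {1,3}:  v_{1} + v_{3} = v_{5} — sig = ⟨2 | 1⟩
  {1,4}:  v_{1} + v_{4} = v_{3} — sig = ⟨2 | 1⟩
  {2,7}:  v_{2} + v_{7} = v_{5} — sig = ⟨2 | 1⟩
  {3,5}:  v_{3} + v_{5} = v_{2} — sig = ⟨2 | 1⟩
  {3,6}:  v_{3} + v_{6} = v_{4} — sig = ⟨2 | 1⟩
  {4,7}:  v_{4} + v_{7} = v_{6} — sig = ⟨2 | 1⟩
  {5,6}:  v_{5} + v_{6} = v_{3} — sig = ⟨2 | 1⟩
  {5,7}:  v_{5} + v_{7} = v_{1} — sig = ⟨2 | 1⟩
  {6,7}:  v_{6} + v_{7} = v_{0} — sig = ⟨2 | 1⟩
  {0,4}:  v_{0} + v_{4} = 2·v_{6} — sig = ⟨2 | 2⟩
  {1,2}:  v_{1} + v_{2} = 2·v_{5} — sig = ⟨2 | 2⟩
  {2,6}:  v_{2} + v_{6} = 2·v_{3} — sig = ⟨2 | 2⟩
  {4,5}:  v_{4} + v_{5} = 2·v_{3} — sig = ⟨2 | 2⟩
  {2,4}:  v_{2} + v_{4} = 3·v_{3} — sig = ⟨2 | 3⟩

Hence PRS(X_Σ) =
    |P|=2: 20 collections, coeffs (), (), (), (1), (1), (1), (1), (1), (1), (1), (1), (1), (1), (1), (1), (2), (2), (2), (2), (3)


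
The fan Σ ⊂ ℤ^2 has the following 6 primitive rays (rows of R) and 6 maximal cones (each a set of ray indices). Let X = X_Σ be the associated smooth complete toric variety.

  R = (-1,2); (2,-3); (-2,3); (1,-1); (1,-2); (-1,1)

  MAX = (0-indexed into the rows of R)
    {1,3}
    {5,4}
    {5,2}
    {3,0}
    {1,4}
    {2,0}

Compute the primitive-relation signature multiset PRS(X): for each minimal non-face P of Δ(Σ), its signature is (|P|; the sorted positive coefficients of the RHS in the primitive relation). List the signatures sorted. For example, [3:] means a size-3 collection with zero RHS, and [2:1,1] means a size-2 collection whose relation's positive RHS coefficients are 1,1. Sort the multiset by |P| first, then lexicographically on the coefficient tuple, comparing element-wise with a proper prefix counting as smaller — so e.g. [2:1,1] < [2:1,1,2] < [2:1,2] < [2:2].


|primitive collections| = 9. Relations:

  • {0,4}:  v_{0} + v_{4} = 0 — sig = [2:]
  • {1,2}:  v_{1} + v_{2} = 0 — sig = [2:]
  • {3,5}:  v_{3} + v_{5} = 0 — sig = [2:]
  • {0,1}:  v_{0} + v_{1} = v_{3} — sig = [2:1]
  • {0,5}:  v_{0} + v_{5} = v_{2} — sig = [2:1]
  • {1,5}:  v_{1} + v_{5} = v_{4} — sig = [2:1]
  • {2,3}:  v_{2} + v_{3} = v_{0} — sig = [2:1]
  • {2,4}:  v_{2} + v_{4} = v_{5} — sig = [2:1]
  • {3,4}:  v_{3} + v_{4} = v_{1} — sig = [2:1]

Hence PRS(X_Σ) =
{ [2:] ×3,  [2:1] ×6 }
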